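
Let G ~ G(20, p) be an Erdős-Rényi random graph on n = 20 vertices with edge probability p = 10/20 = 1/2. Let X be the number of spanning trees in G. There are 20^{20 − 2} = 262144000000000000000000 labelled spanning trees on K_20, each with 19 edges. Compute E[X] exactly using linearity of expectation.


K_20 has 20^{20 − 2} = 262144000000000000000000 labelled spanning trees.
For each such spanning tree H, let X_H = 1 if all 19 edges of H are present in G. Then P[X_H = 1] = p^{19} = (1/2)^{19} = 1/524288.
By linearity of expectation: E[X] = Σ_H E[X_H] = 262144000000000000000000 · p^{19} = 262144000000000000000000 · 1/524288 = 500000000000000000.
Numerically: E[X] ≈ 5e+17.

E[X] = 262144000000000000000000 · (1/2)^{19} = 500000000000000000 ≈ 5e+17.


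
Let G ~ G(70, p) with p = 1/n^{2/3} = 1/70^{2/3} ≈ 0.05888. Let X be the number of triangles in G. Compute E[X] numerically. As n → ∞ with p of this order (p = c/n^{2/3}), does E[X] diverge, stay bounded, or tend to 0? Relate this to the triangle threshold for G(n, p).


Number of potential triangles: C(70, 3) = 54740.
Each occurs with probability p³ ≈ (0.05888)³ ≈ 2.040816e-04.
By linearity: E[X] = C(70, 3)·p³ ≈ 54740 · 2.040816e-04 ≈ 11.1714.
Since α = 2/3 < 1, p = c/n^{2/3} ≫ 1/n is above the triangle threshold p ~ 1/n. Asymptotically E[X] ~ (c³/6)·n^{3(1−α)} = (1³/6)·n^{1} → ∞; triangles are abundant w.h.p.

E[X] ≈ 11.1714; in regime p = Θ(1/n^{2/3}) E[X] diverges (above the triangle threshold p ~ 1/n).


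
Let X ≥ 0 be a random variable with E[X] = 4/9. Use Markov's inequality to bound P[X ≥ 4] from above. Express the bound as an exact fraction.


μ = E[X] = 4/9, a = 4.
Markov: P[X ≥ 4] ≤ μ/a = (4/9)/4 = 1/9.
Numerically: ≈ 0.11111.
(Since a = 4 > μ = 0.44444, the bound 1/9 is < 1 and informative.)

P[X ≥ 4] ≤ 1/9 ≈ 0.11111.


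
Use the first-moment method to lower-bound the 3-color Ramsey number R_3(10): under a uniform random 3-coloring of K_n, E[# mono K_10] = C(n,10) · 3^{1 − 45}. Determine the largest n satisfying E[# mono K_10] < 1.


We need C(n, 10) · 3^{1 − 45} < 1, i.e. C(n, 10) < 3^{45 − 1} = 984770902183611232881.
Check values of n near the boundary:
  n = 567: C(567, 10) = 873787071273467749398; 873787071273467749398 < 984770902183611232881? YES
  n = 568: C(568, 10) = 889446337783744949208; 889446337783744949208 < 984770902183611232881? YES
  n = 569: C(569, 10) = 905357721286137524328; 905357721286137524328 < 984770902183611232881? YES
  n = 570: C(570, 10) = 921524823451961408691; 921524823451961408691 < 984770902183611232881? YES
  n = 571: C(571, 10) = 937951290893172842001; 937951290893172842001 < 984770902183611232881? YES
  n = 572: C(572, 10) = 954640815642161682606; 954640815642161682606 < 984770902183611232881? YES
  n = 573: C(573, 10) = 971597135635805762226; 971597135635805762226 < 984770902183611232881? YES
  n = 574: C(574, 10) = 988824035203816502691; 988824035203816502691 < 984770902183611232881? NO
  n = 575: C(575, 10) = 1006325345561406175305; 1006325345561406175305 < 984770902183611232881? NO
  n = 576: C(576, 10) = 1024104945306307344480; 1024104945306307344480 < 984770902183611232881? NO
The largest n with C(n, 10) < 984770902183611232881 is n = 573 (where E[X] = 35985079097622435638/36472996377170786403 ≈ 0.9866225). Hence R_3(10) > 573, i.e. R_3(10) ≥ 574.

Largest n = 573; hence R_3(10) > 573.


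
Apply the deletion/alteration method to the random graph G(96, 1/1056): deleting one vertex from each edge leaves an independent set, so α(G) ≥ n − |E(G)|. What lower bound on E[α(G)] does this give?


E[|E(G)|] = C(96, 2)·p = 4560 · (1/1056) = 95/22.
E[α(G)] ≥ n − E[|E(G)|] = 96 − 95/22 = 2017/22.
Numerically: ≈ 91.681818.
(This is only a lower bound; the true E[α(G)] may be larger.)

E[α(G)] ≥ 2017/22 ≈ 91.681818.


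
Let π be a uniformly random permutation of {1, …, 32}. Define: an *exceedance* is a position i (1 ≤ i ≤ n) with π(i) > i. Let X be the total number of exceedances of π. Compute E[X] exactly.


Write X = Σ_{i=1}^{32} X_i, where X_i = 1_{π(i) > i}.
For each fixed i, π(i) is uniform over {1, …, 32} (marginal of a uniform permutation), so P[π(i) > i] = (n − i)/n. Summing: Σ_{i=1}^{32} (n − i)/n = (0 + 1 + … + 31)/32 = 32(32 − 1)/(2·32) = (32 − 1)/2.
Hence E[X] = Σ_{i=1}^{32} (32 − i)/32 = 31/2 ≈ 15.5000.

E[X] = 31/2 = 15.5000.


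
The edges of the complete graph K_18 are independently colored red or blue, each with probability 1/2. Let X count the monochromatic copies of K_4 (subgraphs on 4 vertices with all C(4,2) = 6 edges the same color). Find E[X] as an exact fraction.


Let X = Σ_S X_S over the C(18, 4) = 3060 subsets S of size 4, where X_S = 1 if the K_4 on S is monochromatic.
For a fixed S, the K_4 on S has C(4, 2) = 6 edges. P[all 6 edges red] = (1/2)^6, and likewise for blue, so P[monochromatic] = 2·(1/2)^6 = 2^{1 − 6} = 1/32.
By linearity: E[X] = C(18, 4) · 2^{1 − 6} = 3060 · 1/32 = 765/8.
Numerically: E[X] ≈ 95.62500.

E[X] = C(18,4)·2^(1−C(4,2)) = 765/8 ≈ 95.62500.


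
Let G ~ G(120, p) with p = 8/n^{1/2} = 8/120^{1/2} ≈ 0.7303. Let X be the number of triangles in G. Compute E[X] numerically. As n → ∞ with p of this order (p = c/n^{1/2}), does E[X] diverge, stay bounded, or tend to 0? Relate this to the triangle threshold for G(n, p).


Number of potential triangles: C(120, 3) = 280840.
Each occurs with probability p³ ≈ (0.7303)³ ≈ 3.8949160e-01.
By linearity: E[X] = C(120, 3)·p³ ≈ 280840 · 3.8949160e-01 ≈ 109384.81995.
Since α = 1/2 < 1, p = c/n^{1/2} ≫ 1/n is above the triangle threshold p ~ 1/n. Asymptotically E[X] ~ (c³/6)·n^{3(1−α)} = (8³/6)·n^{1.5} → ∞; triangles are abundant w.h.p.

E[X] ≈ 109384.81995; in regime p = Θ(1/n^{1/2}) E[X] diverges (above the triangle threshold p ~ 1/n).


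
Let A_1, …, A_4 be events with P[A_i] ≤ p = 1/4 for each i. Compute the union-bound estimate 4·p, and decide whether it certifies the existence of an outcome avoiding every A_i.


Union bound: P[∪_{i=1}^{4} A_i] ≤ Σ_i P[A_i] ≤ 4·p = 4·(1/4) = 1.
Numerically: 1 ≈ 1.0000000.
Is 1 < 1? NO.
Since the bound 1 is ≥ 1, the union bound is uninformative here; it does NOT by itself certify existence.

4·p = 1 ≈ 1.0000000; existence NOT certified by the union bound.


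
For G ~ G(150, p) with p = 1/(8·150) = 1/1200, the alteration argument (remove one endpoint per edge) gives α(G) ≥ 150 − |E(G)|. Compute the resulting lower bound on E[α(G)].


E[|E(G)|] = C(150, 2)·p = 11175 · (1/1200) = 149/16.
E[α(G)] ≥ n − E[|E(G)|] = 150 − 149/16 = 2251/16.
Numerically: ≈ 140.687500.
(This is only a lower bound; the true E[α(G)] may be larger.)

E[α(G)] ≥ 2251/16 ≈ 140.687500.


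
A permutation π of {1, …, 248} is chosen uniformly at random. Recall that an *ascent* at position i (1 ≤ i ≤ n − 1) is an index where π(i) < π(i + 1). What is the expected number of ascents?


Write X = Σ X_I over i = 1, …, 247, with X_I the indicator of one ascent.
There are 247 indicators.
For each fixed i, the pair (π(i), π(i+1)) is a uniformly random ordered pair of distinct values from {1, …, 248}; by symmetry P[π(i) < π(i+1)] = 1/2.
By linearity: E[X] = 247 · (1/2) = (248 − 1) · (1/2) = 247/2 ≈ 123.500000.

E[X] = 247/2 = 123.500000.


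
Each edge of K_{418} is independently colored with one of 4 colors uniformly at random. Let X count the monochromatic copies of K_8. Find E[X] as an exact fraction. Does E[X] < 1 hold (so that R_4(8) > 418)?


E[X] = C(418, 8) · 4^{1 − 28} = 21608403021078588 · 4^{−27} = 21608403021078588/18014398509481984.
As a reduced fraction: E[X] = 5402100755269647/4503599627370496 ≈ 1.199507.
Is E[X] < 1? NO.
Since E[X] ≥ 1, the first-moment bound is inconclusive at n = 418; it does NOT by itself certify R_4(8) > 418.

E[X] = 5402100755269647/4503599627370496 ≈ 1.199507; E[X] ≥ 1; first-moment method inconclusive here.


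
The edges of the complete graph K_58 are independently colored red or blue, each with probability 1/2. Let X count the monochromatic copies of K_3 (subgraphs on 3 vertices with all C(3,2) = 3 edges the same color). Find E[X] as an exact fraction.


Let X = Σ_S X_S over the C(58, 3) = 30856 subsets S of size 3, where X_S = 1 if the K_3 on S is monochromatic.
For a fixed S, the K_3 on S has C(3, 2) = 3 edges. P[all 3 edges red] = (1/2)^3, and likewise for blue, so P[monochromatic] = 2·(1/2)^3 = 2^{1 − 3} = 1/4.
Summing: E[X] = C(58, 3) · 2^{1 − 3} = 30856 · 1/4 = 7714.
Numerically: E[X] ≈ 7714.000.

E[X] = C(58,3)·2^(1−C(3,2)) = 7714 ≈ 7714.000.


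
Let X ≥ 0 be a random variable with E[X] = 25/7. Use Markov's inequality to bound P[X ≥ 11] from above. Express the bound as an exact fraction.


μ = E[X] = 25/7, a = 11.
Markov: P[X ≥ 11] ≤ μ/a = (25/7)/11 = 25/77.
Numerically: ≈ 0.32468.
(Since a = 11 > μ = 3.57143, the bound 25/77 is < 1 and informative.)

P[X ≥ 11] ≤ 25/77 ≈ 0.32468.


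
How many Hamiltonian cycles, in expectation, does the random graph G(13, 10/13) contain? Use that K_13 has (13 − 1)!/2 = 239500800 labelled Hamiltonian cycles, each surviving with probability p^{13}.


K_13 has (13 − 1)!/2 = 239500800 labelled Hamiltonian cycles.
For each such Hamiltonian cycle H, let X_H = 1 if all 13 edges of H are present in G. Then P[X_H = 1] = p^{13} = (10/13)^{13} = 10000000000000/302875106592253.
By linearity: E[X] = Σ_H E[X_H] = 239500800 · p^{13} = 239500800 · 10000000000000/302875106592253 = 2395008000000000000000/302875106592253.
Numerically: E[X] ≈ 7.9076e+06.

E[X] = 239500800 · (10/13)^{13} = 2395008000000000000000/302875106592253 ≈ 7.9076e+06.


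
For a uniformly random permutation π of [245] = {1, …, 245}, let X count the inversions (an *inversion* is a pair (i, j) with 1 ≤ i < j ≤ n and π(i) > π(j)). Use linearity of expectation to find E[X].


Write X = Σ X_I over the C(245, 2) = 29890 pairs i < j, with X_I the indicator of one inversion.
There are 29890 indicators.
For each fixed pair i < j, the values π(i) and π(j) are two distinct elements of {1, …, 245} in uniformly random order; by symmetry P[π(i) > π(j)] = 1/2.
By linearity: E[X] = 29890 · (1/2) = C(245, 2) · (1/2) = 29890/2 = 14945 ≈ 14945.0000.

E[X] = 14945 = 14945.0000.


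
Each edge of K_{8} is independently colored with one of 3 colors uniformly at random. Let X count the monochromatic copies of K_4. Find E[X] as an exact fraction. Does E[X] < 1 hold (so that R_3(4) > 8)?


E[X] = C(8, 4) · 3^{1 − 6} = 70 · 3^{−5} = 70/243.
As a reduced fraction: E[X] = 70/243 ≈ 0.288.
Is E[X] < 1? YES.
Since E[X] < 1, there exists a 3-coloring of K_{8} with no monochromatic K_4; hence R_3(4) > 8.

E[X] = 70/243 ≈ 0.288; E[X] < 1, so R_3(4) > 8.


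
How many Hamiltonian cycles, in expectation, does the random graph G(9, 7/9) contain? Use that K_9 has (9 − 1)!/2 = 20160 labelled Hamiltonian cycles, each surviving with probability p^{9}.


K_9 has (9 − 1)!/2 = 20160 labelled Hamiltonian cycles.
For each such Hamiltonian cycle H, let X_H = 1 if all 9 edges of H are present in G. Then P[X_H = 1] = p^{9} = (7/9)^{9} = 40353607/387420489.
By linearity: E[X] = Σ_H E[X_H] = 20160 · p^{9} = 20160 · 40353607/387420489 = 90392079680/43046721.
Numerically: E[X] ≈ 2.1e+03.

E[X] = 20160 · (7/9)^{9} = 90392079680/43046721 ≈ 2.1e+03.


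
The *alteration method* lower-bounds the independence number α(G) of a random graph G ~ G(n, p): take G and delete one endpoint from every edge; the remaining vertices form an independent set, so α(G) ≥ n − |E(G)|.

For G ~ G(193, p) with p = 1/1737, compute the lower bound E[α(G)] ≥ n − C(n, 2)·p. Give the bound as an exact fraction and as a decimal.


E[|E(G)|] = C(193, 2)·p = 18528 · (1/1737) = 32/3.
E[α(G)] ≥ n − E[|E(G)|] = 193 − 32/3 = 547/3.
Numerically: ≈ 182.333.
(This is only a lower bound; the true E[α(G)] may be larger.)

E[α(G)] ≥ 547/3 ≈ 182.333.


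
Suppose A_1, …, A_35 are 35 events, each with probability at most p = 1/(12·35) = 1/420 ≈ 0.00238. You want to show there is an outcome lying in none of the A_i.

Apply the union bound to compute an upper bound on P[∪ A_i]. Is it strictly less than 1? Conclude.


Union bound: P[∪_{i=1}^{35} A_i] ≤ Σ_i P[A_i] ≤ 35·p = 35·(1/420) = 1/12.
Numerically: 1/12 ≈ 0.08333.
Is 1/12 < 1? YES.
Since P[∪ A_i] ≤ 1/12 < 1, the complement has P[∩ A_i^c] ≥ 1 − 1/12 = 11/12 > 0, so some outcome avoids every A_i.

35·p = 1/12 ≈ 0.08333; existence CERTIFIED by the union bound.


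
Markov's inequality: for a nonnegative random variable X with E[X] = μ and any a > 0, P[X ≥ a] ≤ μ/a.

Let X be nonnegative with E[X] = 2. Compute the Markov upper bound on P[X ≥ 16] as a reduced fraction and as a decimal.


μ = E[X] = 2, a = 16.
Markov: P[X ≥ 16] ≤ μ/a = (2)/16 = 1/8.
Numerically: ≈ 0.12500.
(Since a = 16 > μ = 2.00000, the bound 1/8 is < 1 and informative.)

P[X ≥ 16] ≤ 1/8 ≈ 0.12500.


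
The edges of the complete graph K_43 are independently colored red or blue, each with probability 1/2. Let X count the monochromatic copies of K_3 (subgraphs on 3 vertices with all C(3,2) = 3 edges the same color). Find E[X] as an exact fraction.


Let X = Σ_S X_S over the C(43, 3) = 12341 subsets S of size 3, where X_S = 1 if the K_3 on S is monochromatic.
For a fixed S, the K_3 on S has C(3, 2) = 3 edges. P[all 3 edges red] = (1/2)^3, and likewise for blue, so P[monochromatic] = 2·(1/2)^3 = 2^{1 − 3} = 1/4.
Summing: E[X] = C(43, 3) · 2^{1 − 3} = 12341 · 1/4 = 12341/4.
Numerically: E[X] ≈ 3085.250.

E[X] = C(43,3)·2^(1−C(3,2)) = 12341/4 ≈ 3085.250.


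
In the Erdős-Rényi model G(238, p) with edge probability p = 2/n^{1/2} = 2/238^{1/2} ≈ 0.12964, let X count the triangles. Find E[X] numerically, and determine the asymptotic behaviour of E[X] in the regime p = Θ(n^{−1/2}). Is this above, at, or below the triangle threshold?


Number of potential triangles: C(238, 3) = 2218636.
Each occurs with probability p³ ≈ (0.12964)³ ≈ 2.1788360e-03.
By linearity: E[X] = C(238, 3)·p³ ≈ 2218636 · 2.1788360e-03 ≈ 4834.04409.
Since α = 1/2 < 1, p = c/n^{1/2} ≫ 1/n is above the triangle threshold p ~ 1/n. Asymptotically E[X] ~ (c³/6)·n^{3(1−α)} = (2³/6)·n^{1.5} → ∞; triangles are abundant w.h.p.

E[X] ≈ 4834.04409; in regime p = Θ(1/n^{1/2}) E[X] diverges (above the triangle threshold p ~ 1/n).


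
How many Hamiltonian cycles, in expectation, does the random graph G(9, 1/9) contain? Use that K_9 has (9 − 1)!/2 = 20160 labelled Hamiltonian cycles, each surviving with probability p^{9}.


K_9 has (9 − 1)!/2 = 20160 labelled Hamiltonian cycles.
For each such Hamiltonian cycle H, let X_H = 1 if all 9 edges of H are present in G. Then P[X_H = 1] = p^{9} = (1/9)^{9} = 1/387420489.
Summing the indicators: E[X] = Σ_H E[X_H] = 20160 · p^{9} = 20160 · 1/387420489 = 2240/43046721.
Numerically: E[X] ≈ 5.20365e-05.

E[X] = 20160 · (1/9)^{9} = 2240/43046721 ≈ 5.20365e-05.


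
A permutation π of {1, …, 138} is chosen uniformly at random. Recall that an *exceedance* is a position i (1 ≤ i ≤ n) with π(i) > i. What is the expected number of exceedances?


Write X = Σ_{i=1}^{138} X_i, where X_i = 1_{π(i) > i}.
For each fixed i, π(i) is uniform over {1, …, 138} (marginal of a uniform permutation), so P[π(i) > i] = (n − i)/n. Summing: Σ_{i=1}^{138} (n − i)/n = (0 + 1 + … + 137)/138 = 138(138 − 1)/(2·138) = (138 − 1)/2.
Hence E[X] = Σ_{i=1}^{138} (138 − i)/138 = 137/2 ≈ 68.5000.

E[X] = 137/2 = 68.5000.


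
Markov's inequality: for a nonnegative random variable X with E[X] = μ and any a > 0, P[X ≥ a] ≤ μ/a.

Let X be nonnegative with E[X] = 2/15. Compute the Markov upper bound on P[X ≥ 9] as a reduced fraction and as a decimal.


μ = E[X] = 2/15, a = 9.
Markov: P[X ≥ 9] ≤ μ/a = (2/15)/9 = 2/135.
Numerically: ≈ 0.015.
(Since a = 9 > μ = 0.133, the bound 2/135 is < 1 and informative.)

P[X ≥ 9] ≤ 2/135 ≈ 0.015.


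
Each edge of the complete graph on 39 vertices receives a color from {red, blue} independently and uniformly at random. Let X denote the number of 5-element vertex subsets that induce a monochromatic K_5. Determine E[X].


Let X = Σ_S X_S over the C(39, 5) = 575757 subsets S of size 5, where X_S = 1 if the K_5 on S is monochromatic.
For a fixed S, the K_5 on S has C(5, 2) = 10 edges. P[all 10 edges red] = (1/2)^10, and likewise for blue, so P[monochromatic] = 2·(1/2)^10 = 2^{1 − 10} = 1/512.
Summing: E[X] = C(39, 5) · 2^{1 − 10} = 575757 · 1/512 = 575757/512.
Numerically: E[X] ≈ 1124.525391.

E[X] = C(39,5)·2^(1−C(5,2)) = 575757/512 ≈ 1124.525391.


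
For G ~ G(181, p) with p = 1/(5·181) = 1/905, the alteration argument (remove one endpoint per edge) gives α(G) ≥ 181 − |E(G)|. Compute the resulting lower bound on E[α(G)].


E[|E(G)|] = C(181, 2)·p = 16290 · (1/905) = 18.
E[α(G)] ≥ n − E[|E(G)|] = 181 − 18 = 163.
Numerically: ≈ 163.00000.
(This is only a lower bound; the true E[α(G)] may be larger.)

E[α(G)] ≥ 163 ≈ 163.00000.


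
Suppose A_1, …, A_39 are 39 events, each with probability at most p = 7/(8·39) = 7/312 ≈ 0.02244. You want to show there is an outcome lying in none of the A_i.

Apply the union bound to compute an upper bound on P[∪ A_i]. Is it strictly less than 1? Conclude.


Union bound: P[∪_{i=1}^{39} A_i] ≤ Σ_i P[A_i] ≤ 39·p = 39·(7/312) = 7/8.
Numerically: 7/8 ≈ 0.87500.
Is 7/8 < 1? YES.
Since P[∪ A_i] ≤ 7/8 < 1, the complement has P[∩ A_i^c] ≥ 1 − 7/8 = 1/8 > 0, so some outcome avoids every A_i.

39·p = 7/8 ≈ 0.87500; existence CERTIFIED by the union bound.


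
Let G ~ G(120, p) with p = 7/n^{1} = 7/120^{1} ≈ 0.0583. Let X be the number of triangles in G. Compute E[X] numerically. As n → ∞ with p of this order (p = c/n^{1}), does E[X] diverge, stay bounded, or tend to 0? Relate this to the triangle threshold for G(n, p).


Number of potential triangles: C(120, 3) = 280840.
Each occurs with probability p³ ≈ (0.0583)³ ≈ 1.98495e-04.
By linearity: E[X] = C(120, 3)·p³ ≈ 280840 · 1.98495e-04 ≈ 55.745.
Here α = 1, so p = 7/n is exactly at the triangle threshold p ~ 1/n. Asymptotically E[X] → c³/6 = 7³/6 = 343/6 ≈ 57.167, a bounded constant. In this regime the triangle count is asymptotically Poisson(c³/6).

E[X] ≈ 55.745; in regime p = Θ(1/n^{1}) E[X] stays bounded (at the triangle threshold p ~ 1/n).


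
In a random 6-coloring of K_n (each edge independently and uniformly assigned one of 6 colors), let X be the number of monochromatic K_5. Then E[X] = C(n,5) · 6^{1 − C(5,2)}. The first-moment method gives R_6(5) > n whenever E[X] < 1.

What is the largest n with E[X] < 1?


We need C(n, 5) · 6^{1 − 10} < 1, i.e. C(n, 5) < 6^{10 − 1} = 10077696.
Check values of n near the boundary:
  n = 63: C(63, 5) = 7028847; 7028847 < 10077696? YES
  n = 64: C(64, 5) = 7624512; 7624512 < 10077696? YES
  n = 65: C(65, 5) = 8259888; 8259888 < 10077696? YES
  n = 66: C(66, 5) = 8936928; 8936928 < 10077696? YES
  n = 67: C(67, 5) = 9657648; 9657648 < 10077696? YES
  n = 68: C(68, 5) = 10424128; 10424128 < 10077696? NO
  n = 69: C(69, 5) = 11238513; 11238513 < 10077696? NO
The largest n with C(n, 5) < 10077696 is n = 67 (where E[X] = 67067/69984 ≈ 0.9583). Hence R_6(5) > 67, i.e. R_6(5) ≥ 68.

Largest n = 67; hence R_6(5) > 67.


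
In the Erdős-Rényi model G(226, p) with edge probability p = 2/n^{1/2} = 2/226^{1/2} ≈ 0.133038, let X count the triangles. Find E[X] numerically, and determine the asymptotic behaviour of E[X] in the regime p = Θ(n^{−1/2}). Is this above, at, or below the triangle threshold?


Number of potential triangles: C(226, 3) = 1898400.
Each occurs with probability p³ ≈ (0.133038)³ ≈ 2.35465524e-03.
By linearity: E[X] = C(226, 3)·p³ ≈ 1898400 · 2.35465524e-03 ≈ 4470.077507.
Since α = 1/2 < 1, p = c/n^{1/2} ≫ 1/n is above the triangle threshold p ~ 1/n. Asymptotically E[X] ~ (c³/6)·n^{3(1−α)} = (2³/6)·n^{1.5} → ∞; triangles are abundant w.h.p.

E[X] ≈ 4470.077507; in regime p = Θ(1/n^{1/2}) E[X] diverges (above the triangle threshold p ~ 1/n).


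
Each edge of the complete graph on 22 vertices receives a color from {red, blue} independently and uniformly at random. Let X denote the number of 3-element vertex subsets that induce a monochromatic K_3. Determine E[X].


Let X = Σ_S X_S over the C(22, 3) = 1540 subsets S of size 3, where X_S = 1 if the K_3 on S is monochromatic.
For a fixed S, the K_3 on S has C(3, 2) = 3 edges. P[all 3 edges red] = (1/2)^3, and likewise for blue, so P[monochromatic] = 2·(1/2)^3 = 2^{1 − 3} = 1/4.
By linearity: E[X] = C(22, 3) · 2^{1 − 3} = 1540 · 1/4 = 385.
Numerically: E[X] ≈ 385.000.

E[X] = C(22,3)·2^(1−C(3,2)) = 385 ≈ 385.000.


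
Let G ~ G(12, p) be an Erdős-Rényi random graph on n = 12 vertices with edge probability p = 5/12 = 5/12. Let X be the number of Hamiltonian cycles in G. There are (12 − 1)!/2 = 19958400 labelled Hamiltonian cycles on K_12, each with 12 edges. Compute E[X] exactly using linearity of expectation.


K_12 has (12 − 1)!/2 = 19958400 labelled Hamiltonian cycles.
For each such Hamiltonian cycle H, let X_H = 1 if all 12 edges of H are present in G. Then P[X_H = 1] = p^{12} = (5/12)^{12} = 244140625/8916100448256.
By linearity of expectation: E[X] = Σ_H E[X_H] = 19958400 · p^{12} = 19958400 · 244140625/8916100448256 = 469970703125/859963392.
Numerically: E[X] ≈ 546.501.

E[X] = 19958400 · (5/12)^{12} = 469970703125/859963392 ≈ 546.501.


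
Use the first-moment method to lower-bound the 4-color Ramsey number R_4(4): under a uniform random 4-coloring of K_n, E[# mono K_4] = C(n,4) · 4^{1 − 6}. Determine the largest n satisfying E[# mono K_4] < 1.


We need C(n, 4) · 4^{1 − 6} < 1, i.e. C(n, 4) < 4^{6 − 1} = 1024.
Check values of n near the boundary:
  n = 8: C(8, 4) = 70; 70 < 1024? YES
  n = 9: C(9, 4) = 126; 126 < 1024? YES
  n = 10: C(10, 4) = 210; 210 < 1024? YES
  n = 11: C(11, 4) = 330; 330 < 1024? YES
  n = 12: C(12, 4) = 495; 495 < 1024? YES
  n = 13: C(13, 4) = 715; 715 < 1024? YES
  n = 14: C(14, 4) = 1001; 1001 < 1024? YES
  n = 15: C(15, 4) = 1365; 1365 < 1024? NO
  n = 16: C(16, 4) = 1820; 1820 < 1024? NO
The largest n with C(n, 4) < 1024 is n = 14 (where E[X] = 1001/1024 ≈ 0.977539). Hence R_4(4) > 14, i.e. R_4(4) ≥ 15.

Largest n = 14; hence R_4(4) > 14.


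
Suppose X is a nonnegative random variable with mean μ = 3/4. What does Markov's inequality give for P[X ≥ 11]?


μ = E[X] = 3/4, a = 11.
Markov: P[X ≥ 11] ≤ μ/a = (3/4)/11 = 3/44.
Numerically: ≈ 0.06818.
(Since a = 11 > μ = 0.75000, the bound 3/44 is < 1 and informative.)

P[X ≥ 11] ≤ 3/44 ≈ 0.06818.


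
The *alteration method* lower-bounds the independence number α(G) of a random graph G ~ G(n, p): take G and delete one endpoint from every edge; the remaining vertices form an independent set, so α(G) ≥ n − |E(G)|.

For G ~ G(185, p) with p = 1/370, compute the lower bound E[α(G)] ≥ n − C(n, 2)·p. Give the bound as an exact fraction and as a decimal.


E[|E(G)|] = C(185, 2)·p = 17020 · (1/370) = 46.
E[α(G)] ≥ n − E[|E(G)|] = 185 − 46 = 139.
Numerically: ≈ 139.000000.
(This is only a lower bound; the true E[α(G)] may be larger.)

E[α(G)] ≥ 139 ≈ 139.000000.


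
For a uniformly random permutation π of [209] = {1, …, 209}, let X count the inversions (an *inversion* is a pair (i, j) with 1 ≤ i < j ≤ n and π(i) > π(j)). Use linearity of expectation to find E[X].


Write X = Σ X_I over the C(209, 2) = 21736 pairs i < j, with X_I the indicator of one inversion.
There are 21736 indicators.
For each fixed pair i < j, the values π(i) and π(j) are two distinct elements of {1, …, 209} in uniformly random order; by symmetry P[π(i) > π(j)] = 1/2.
By linearity: E[X] = 21736 · (1/2) = C(209, 2) · (1/2) = 21736/2 = 10868 ≈ 10868.000000.

E[X] = 10868 = 10868.000000.


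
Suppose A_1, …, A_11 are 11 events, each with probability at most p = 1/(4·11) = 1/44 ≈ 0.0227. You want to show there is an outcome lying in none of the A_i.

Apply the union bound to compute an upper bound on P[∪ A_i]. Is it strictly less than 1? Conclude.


Union bound: P[∪_{i=1}^{11} A_i] ≤ Σ_i P[A_i] ≤ 11·p = 11·(1/44) = 1/4.
Numerically: 1/4 ≈ 0.2500.
Is 1/4 < 1? YES.
Since P[∪ A_i] ≤ 1/4 < 1, the complement has P[∩ A_i^c] ≥ 1 − 1/4 = 3/4 > 0, so some outcome avoids every A_i.

11·p = 1/4 ≈ 0.2500; existence CERTIFIED by the union bound.


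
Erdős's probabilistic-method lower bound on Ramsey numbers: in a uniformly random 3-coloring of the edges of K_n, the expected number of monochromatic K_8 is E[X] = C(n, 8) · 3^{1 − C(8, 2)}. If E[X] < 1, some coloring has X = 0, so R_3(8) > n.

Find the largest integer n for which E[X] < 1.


We need C(n, 8) · 3^{1 − 28} < 1, i.e. C(n, 8) < 3^{28 − 1} = 7625597484987.
Check values of n near the boundary:
  n = 152: C(152, 8) = 5859727868575; 5859727868575 < 7625597484987? YES
  n = 153: C(153, 8) = 6183023199255; 6183023199255 < 7625597484987? YES
  n = 154: C(154, 8) = 6521818990995; 6521818990995 < 7625597484987? YES
  n = 155: C(155, 8) = 6876747915675; 6876747915675 < 7625597484987? YES
  n = 156: C(156, 8) = 7248464019225; 7248464019225 < 7625597484987? YES
  n = 157: C(157, 8) = 7637643295425; 7637643295425 < 7625597484987? NO
The largest n with C(n, 8) < 7625597484987 is n = 156 (where E[X] = 805384891025/847288609443 ≈ 0.951). Hence R_3(8) > 156, i.e. R_3(8) ≥ 157.

Largest n = 156; hence R_3(8) > 156.


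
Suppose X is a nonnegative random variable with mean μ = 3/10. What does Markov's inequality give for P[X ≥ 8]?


μ = E[X] = 3/10, a = 8.
Markov: P[X ≥ 8] ≤ μ/a = (3/10)/8 = 3/80.
Numerically: ≈ 0.037.
(Since a = 8 > μ = 0.300, the bound 3/80 is < 1 and informative.)

P[X ≥ 8] ≤ 3/80 ≈ 0.037.


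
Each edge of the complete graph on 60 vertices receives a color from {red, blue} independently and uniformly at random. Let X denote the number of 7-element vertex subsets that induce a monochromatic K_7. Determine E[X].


Let X = Σ_S X_S over the C(60, 7) = 386206920 subsets S of size 7, where X_S = 1 if the K_7 on S is monochromatic.
For a fixed S, the K_7 on S has C(7, 2) = 21 edges. P[all 21 edges red] = (1/2)^21, and likewise for blue, so P[monochromatic] = 2·(1/2)^21 = 2^{1 − 21} = 1/1048576.
Summing: E[X] = C(60, 7) · 2^{1 − 21} = 386206920 · 1/1048576 = 48275865/131072.
Numerically: E[X] ≈ 368.31562.

E[X] = C(60,7)·2^(1−C(7,2)) = 48275865/131072 ≈ 368.31562.


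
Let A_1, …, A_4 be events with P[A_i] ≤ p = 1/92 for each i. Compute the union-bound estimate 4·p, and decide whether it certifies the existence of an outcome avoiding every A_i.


Union bound: P[∪_{i=1}^{4} A_i] ≤ Σ_i P[A_i] ≤ 4·p = 4·(1/92) = 1/23.
Numerically: 1/23 ≈ 0.043.
Is 1/23 < 1? YES.
Since P[∪ A_i] ≤ 1/23 < 1, the complement has P[∩ A_i^c] ≥ 1 − 1/23 = 22/23 > 0, so some outcome avoids every A_i.

4·p = 1/23 ≈ 0.043; existence CERTIFIED by the union bound.


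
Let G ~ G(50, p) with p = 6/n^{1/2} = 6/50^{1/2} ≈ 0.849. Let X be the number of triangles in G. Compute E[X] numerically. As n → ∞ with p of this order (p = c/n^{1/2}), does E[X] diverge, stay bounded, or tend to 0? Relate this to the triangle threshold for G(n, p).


Number of potential triangles: C(50, 3) = 19600.
Each occurs with probability p³ ≈ (0.849)³ ≈ 6.10940e-01.
By linearity: E[X] = C(50, 3)·p³ ≈ 19600 · 6.10940e-01 ≈ 11974.429.
Since α = 1/2 < 1, p = c/n^{1/2} ≫ 1/n is above the triangle threshold p ~ 1/n. Asymptotically E[X] ~ (c³/6)·n^{3(1−α)} = (6³/6)·n^{1.5} → ∞; triangles are abundant w.h.p.

E[X] ≈ 11974.429; in regime p = Θ(1/n^{1/2}) E[X] diverges (above the triangle threshold p ~ 1/n).


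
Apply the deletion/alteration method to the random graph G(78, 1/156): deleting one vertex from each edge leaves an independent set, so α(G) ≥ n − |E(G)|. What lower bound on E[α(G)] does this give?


E[|E(G)|] = C(78, 2)·p = 3003 · (1/156) = 77/4.
E[α(G)] ≥ n − E[|E(G)|] = 78 − 77/4 = 235/4.
Numerically: ≈ 58.75000.
(This is only a lower bound; the true E[α(G)] may be larger.)

E[α(G)] ≥ 235/4 ≈ 58.75000.


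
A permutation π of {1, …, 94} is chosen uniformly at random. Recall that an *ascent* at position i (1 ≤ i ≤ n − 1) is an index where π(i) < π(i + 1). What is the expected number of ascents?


Write X = Σ X_I over i = 1, …, 93, with X_I the indicator of one ascent.
There are 93 indicators.
For each fixed i, the pair (π(i), π(i+1)) is a uniformly random ordered pair of distinct values from {1, …, 94}; by symmetry P[π(i) < π(i+1)] = 1/2.
By linearity: E[X] = 93 · (1/2) = (94 − 1) · (1/2) = 93/2 ≈ 46.500.

E[X] = 93/2 = 46.500.


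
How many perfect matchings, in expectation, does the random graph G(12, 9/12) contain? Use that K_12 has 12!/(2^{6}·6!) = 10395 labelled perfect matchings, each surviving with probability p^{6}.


K_12 has 12!/(2^{6}·6!) = 10395 labelled perfect matchings.
For each such perfect matching H, let X_H = 1 if all 6 edges of H are present in G. Then P[X_H = 1] = p^{6} = (3/4)^{6} = 729/4096.
By linearity of expectation: E[X] = Σ_H E[X_H] = 10395 · p^{6} = 10395 · 729/4096 = 7577955/4096.
Numerically: E[X] ≈ 1850.09.

E[X] = 10395 · (3/4)^{6} = 7577955/4096 ≈ 1850.09.


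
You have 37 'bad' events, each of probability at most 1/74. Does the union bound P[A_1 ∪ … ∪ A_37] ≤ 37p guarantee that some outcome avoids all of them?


Union bound: P[∪_{i=1}^{37} A_i] ≤ Σ_i P[A_i] ≤ 37·p = 37·(1/74) = 1/2.
Numerically: 1/2 ≈ 0.50000.
Is 1/2 < 1? YES.
Since P[∪ A_i] ≤ 1/2 < 1, the complement has P[∩ A_i^c] ≥ 1 − 1/2 = 1/2 > 0, so some outcome avoids every A_i.

37·p = 1/2 ≈ 0.50000; existence CERTIFIED by the union bound.


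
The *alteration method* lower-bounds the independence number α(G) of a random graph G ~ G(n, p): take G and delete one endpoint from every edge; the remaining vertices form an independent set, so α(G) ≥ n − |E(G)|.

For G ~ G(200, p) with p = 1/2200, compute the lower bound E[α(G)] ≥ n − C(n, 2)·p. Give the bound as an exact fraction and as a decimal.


E[|E(G)|] = C(200, 2)·p = 19900 · (1/2200) = 199/22.
E[α(G)] ≥ n − E[|E(G)|] = 200 − 199/22 = 4201/22.
Numerically: ≈ 190.9545.
(This is only a lower bound; the true E[α(G)] may be larger.)

E[α(G)] ≥ 4201/22 ≈ 190.9545.


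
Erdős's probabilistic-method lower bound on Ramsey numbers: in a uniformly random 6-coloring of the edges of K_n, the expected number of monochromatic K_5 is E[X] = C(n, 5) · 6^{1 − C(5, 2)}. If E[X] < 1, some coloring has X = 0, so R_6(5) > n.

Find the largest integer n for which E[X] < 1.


We need C(n, 5) · 6^{1 − 10} < 1, i.e. C(n, 5) < 6^{10 − 1} = 10077696.
Check values of n near the boundary:
  n = 65: C(65, 5) = 8259888; 8259888 < 10077696? YES
  n = 66: C(66, 5) = 8936928; 8936928 < 10077696? YES
  n = 67: C(67, 5) = 9657648; 9657648 < 10077696? YES
  n = 68: C(68, 5) = 10424128; 10424128 < 10077696? NO
The largest n with C(n, 5) < 10077696 is n = 67 (where E[X] = 67067/69984 ≈ 0.9583). Hence R_6(5) > 67, i.e. R_6(5) ≥ 68.

Largest n = 67; hence R_6(5) > 67.


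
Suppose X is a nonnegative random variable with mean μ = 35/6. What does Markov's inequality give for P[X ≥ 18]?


μ = E[X] = 35/6, a = 18.
Markov: P[X ≥ 18] ≤ μ/a = (35/6)/18 = 35/108.
Numerically: ≈ 0.3241.
(Since a = 18 > μ = 5.8333, the bound 35/108 is < 1 and informative.)

P[X ≥ 18] ≤ 35/108 ≈ 0.3241.


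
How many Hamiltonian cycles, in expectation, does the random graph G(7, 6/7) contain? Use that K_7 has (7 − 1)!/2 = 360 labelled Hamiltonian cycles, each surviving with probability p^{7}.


K_7 has (7 − 1)!/2 = 360 labelled Hamiltonian cycles.
For each such Hamiltonian cycle H, let X_H = 1 if all 7 edges of H are present in G. Then P[X_H = 1] = p^{7} = (6/7)^{7} = 279936/823543.
Summing the indicators: E[X] = Σ_H E[X_H] = 360 · p^{7} = 360 · 279936/823543 = 100776960/823543.
Numerically: E[X] ≈ 122.

E[X] = 360 · (6/7)^{7} = 100776960/823543 ≈ 122.


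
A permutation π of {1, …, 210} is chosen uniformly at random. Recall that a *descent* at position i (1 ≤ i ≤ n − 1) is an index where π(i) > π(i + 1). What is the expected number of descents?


Write X = Σ X_I over i = 1, …, 209, with X_I the indicator of one descent.
There are 209 indicators.
For each fixed i, the pair (π(i), π(i+1)) is a uniformly random ordered pair of distinct values from {1, …, 210}; by symmetry P[π(i) > π(i+1)] = 1/2.
By linearity: E[X] = 209 · (1/2) = (210 − 1) · (1/2) = 209/2 ≈ 104.500000.

E[X] = 209/2 = 104.500000.


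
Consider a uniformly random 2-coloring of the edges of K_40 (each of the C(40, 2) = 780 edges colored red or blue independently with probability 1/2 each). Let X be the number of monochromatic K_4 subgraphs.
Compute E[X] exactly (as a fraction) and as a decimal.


Let X = Σ_S X_S over the C(40, 4) = 91390 subsets S of size 4, where X_S = 1 if the K_4 on S is monochromatic.
For a fixed S, the K_4 on S has C(4, 2) = 6 edges. P[all 6 edges red] = (1/2)^6, and likewise for blue, so P[monochromatic] = 2·(1/2)^6 = 2^{1 − 6} = 1/32.
Summing: E[X] = C(40, 4) · 2^{1 − 6} = 91390 · 1/32 = 45695/16.
Numerically: E[X] ≈ 2855.9375.

E[X] = C(40,4)·2^(1−C(4,2)) = 45695/16 ≈ 2855.9375.


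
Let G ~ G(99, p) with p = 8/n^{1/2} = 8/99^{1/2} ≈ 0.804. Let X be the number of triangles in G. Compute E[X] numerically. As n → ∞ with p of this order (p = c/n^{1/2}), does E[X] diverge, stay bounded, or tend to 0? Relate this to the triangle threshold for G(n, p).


Number of potential triangles: C(99, 3) = 156849.
Each occurs with probability p³ ≈ (0.804)³ ≈ 5.19777e-01.
By linearity: E[X] = C(99, 3)·p³ ≈ 156849 · 5.19777e-01 ≈ 81526.523.
Since α = 1/2 < 1, p = c/n^{1/2} ≫ 1/n is above the triangle threshold p ~ 1/n. Asymptotically E[X] ~ (c³/6)·n^{3(1−α)} = (8³/6)·n^{1.5} → ∞; triangles are abundant w.h.p.

E[X] ≈ 81526.523; in regime p = Θ(1/n^{1/2}) E[X] diverges (above the triangle threshold p ~ 1/n).


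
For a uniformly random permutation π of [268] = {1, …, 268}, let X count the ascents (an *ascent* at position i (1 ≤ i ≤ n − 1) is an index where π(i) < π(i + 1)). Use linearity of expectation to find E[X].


Write X = Σ X_I over i = 1, …, 267, with X_I the indicator of one ascent.
There are 267 indicators.
For each fixed i, the pair (π(i), π(i+1)) is a uniformly random ordered pair of distinct values from {1, …, 268}; by symmetry P[π(i) < π(i+1)] = 1/2.
By linearity: E[X] = 267 · (1/2) = (268 − 1) · (1/2) = 267/2 ≈ 133.500000.

E[X] = 267/2 = 133.500000.


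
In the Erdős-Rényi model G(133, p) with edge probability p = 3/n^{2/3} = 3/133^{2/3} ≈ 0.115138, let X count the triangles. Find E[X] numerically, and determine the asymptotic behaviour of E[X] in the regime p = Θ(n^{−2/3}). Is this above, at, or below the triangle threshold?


Number of potential triangles: C(133, 3) = 383306.
Each occurs with probability p³ ≈ (0.115138)³ ≈ 1.52637232e-03.
By linearity: E[X] = C(133, 3)·p³ ≈ 383306 · 1.52637232e-03 ≈ 585.067669.
Since α = 2/3 < 1, p = c/n^{2/3} ≫ 1/n is above the triangle threshold p ~ 1/n. Asymptotically E[X] ~ (c³/6)·n^{3(1−α)} = (3³/6)·n^{1} → ∞; triangles are abundant w.h.p.

E[X] ≈ 585.067669; in regime p = Θ(1/n^{2/3}) E[X] diverges (above the triangle threshold p ~ 1/n).


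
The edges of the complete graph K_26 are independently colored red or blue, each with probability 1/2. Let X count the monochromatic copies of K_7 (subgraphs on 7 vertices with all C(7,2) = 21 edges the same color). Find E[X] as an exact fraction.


Let X = Σ_S X_S over the C(26, 7) = 657800 subsets S of size 7, where X_S = 1 if the K_7 on S is monochromatic.
For a fixed S, the K_7 on S has C(7, 2) = 21 edges. P[all 21 edges red] = (1/2)^21, and likewise for blue, so P[monochromatic] = 2·(1/2)^21 = 2^{1 − 21} = 1/1048576.
By linearity of expectation: E[X] = C(26, 7) · 2^{1 − 21} = 657800 · 1/1048576 = 82225/131072.
Numerically: E[X] ≈ 0.627.

E[X] = C(26,7)·2^(1−C(7,2)) = 82225/131072 ≈ 0.627.


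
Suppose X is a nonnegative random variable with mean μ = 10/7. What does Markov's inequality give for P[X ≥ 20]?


μ = E[X] = 10/7, a = 20.
Markov: P[X ≥ 20] ≤ μ/a = (10/7)/20 = 1/14.
Numerically: ≈ 0.071429.
(Since a = 20 > μ = 1.428571, the bound 1/14 is < 1 and informative.)

P[X ≥ 20] ≤ 1/14 ≈ 0.071429.


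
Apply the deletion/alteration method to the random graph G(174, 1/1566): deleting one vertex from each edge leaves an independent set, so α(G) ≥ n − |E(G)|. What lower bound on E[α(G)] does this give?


E[|E(G)|] = C(174, 2)·p = 15051 · (1/1566) = 173/18.
E[α(G)] ≥ n − E[|E(G)|] = 174 − 173/18 = 2959/18.
Numerically: ≈ 164.3889.
(This is only a lower bound; the true E[α(G)] may be larger.)

E[α(G)] ≥ 2959/18 ≈ 164.3889.


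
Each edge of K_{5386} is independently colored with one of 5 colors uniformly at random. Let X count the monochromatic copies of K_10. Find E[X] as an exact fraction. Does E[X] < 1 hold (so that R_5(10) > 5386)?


E[X] = C(5386, 10) · 5^{1 − 45} = 5613966214234562222231428510561 · 5^{−44} = 5613966214234562222231428510561/5684341886080801486968994140625.
As a reduced fraction: E[X] = 5613966214234562222231428510561/5684341886080801486968994140625 ≈ 0.988.
Is E[X] < 1? YES.
Since E[X] < 1, there exists a 5-coloring of K_{5386} with no monochromatic K_10; hence R_5(10) > 5386.

E[X] = 5613966214234562222231428510561/5684341886080801486968994140625 ≈ 0.988; E[X] < 1, so R_5(10) > 5386.


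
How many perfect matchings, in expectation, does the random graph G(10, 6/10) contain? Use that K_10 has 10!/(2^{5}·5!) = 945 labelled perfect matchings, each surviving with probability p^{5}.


K_10 has 10!/(2^{5}·5!) = 945 labelled perfect matchings.
For each such perfect matching H, let X_H = 1 if all 5 edges of H are present in G. Then P[X_H = 1] = p^{5} = (3/5)^{5} = 243/3125.
Summing the indicators: E[X] = Σ_H E[X_H] = 945 · p^{5} = 945 · 243/3125 = 45927/625.
Numerically: E[X] ≈ 73.483.

E[X] = 945 · (3/5)^{5} = 45927/625 ≈ 73.483.


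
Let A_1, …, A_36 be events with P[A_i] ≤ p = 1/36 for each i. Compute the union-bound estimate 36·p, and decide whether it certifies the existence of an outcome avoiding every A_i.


Union bound: P[∪_{i=1}^{36} A_i] ≤ Σ_i P[A_i] ≤ 36·p = 36·(1/36) = 1.
Numerically: 1 ≈ 1.000000.
Is 1 < 1? NO.
Since the bound 1 is ≥ 1, the union bound is uninformative here; it does NOT by itself certify existence.

36·p = 1 ≈ 1.000000; existence NOT certified by the union bound.


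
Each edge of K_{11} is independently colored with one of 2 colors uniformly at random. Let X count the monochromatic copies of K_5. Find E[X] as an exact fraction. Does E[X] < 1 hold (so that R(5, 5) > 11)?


E[X] = C(11, 5) · 2^{1 − 10} = 462 · 2^{−9} = 462/512.
As a reduced fraction: E[X] = 231/256 ≈ 0.9023.
Is E[X] < 1? YES.
Since E[X] < 1, there exists a 2-coloring of K_{11} with no monochromatic K_5; hence R(5, 5) > 11.

E[X] = 231/256 ≈ 0.9023; E[X] < 1, so R(5, 5) > 11.


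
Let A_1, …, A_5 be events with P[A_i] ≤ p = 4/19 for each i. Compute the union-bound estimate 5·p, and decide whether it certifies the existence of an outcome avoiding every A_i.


Union bound: P[∪_{i=1}^{5} A_i] ≤ Σ_i P[A_i] ≤ 5·p = 5·(4/19) = 20/19.
Numerically: 20/19 ≈ 1.0526.
Is 20/19 < 1? NO.
Since the bound 20/19 is ≥ 1, the union bound is uninformative here; it does NOT by itself certify existence.

5·p = 20/19 ≈ 1.0526; existence NOT certified by the union bound.
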